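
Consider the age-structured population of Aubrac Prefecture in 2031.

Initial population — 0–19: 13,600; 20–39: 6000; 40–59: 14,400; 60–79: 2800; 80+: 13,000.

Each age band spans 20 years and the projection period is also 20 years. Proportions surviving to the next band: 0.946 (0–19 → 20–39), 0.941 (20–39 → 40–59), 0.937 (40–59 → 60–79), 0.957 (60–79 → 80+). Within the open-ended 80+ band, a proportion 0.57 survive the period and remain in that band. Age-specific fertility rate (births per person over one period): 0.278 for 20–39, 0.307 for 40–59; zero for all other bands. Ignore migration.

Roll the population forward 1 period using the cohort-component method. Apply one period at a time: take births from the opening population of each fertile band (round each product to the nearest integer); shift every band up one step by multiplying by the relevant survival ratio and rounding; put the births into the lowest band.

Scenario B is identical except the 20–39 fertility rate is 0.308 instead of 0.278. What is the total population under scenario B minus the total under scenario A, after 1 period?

Let group 1 be 0–19 through group 5 = 80+.
Period 1:
Births: 6000 × 0.278 = 1668 ; 14400 × 0.307 = 4421 — total 6089
Group 2: 13600 × 0.946 = 12866
Group 3: 6000 × 0.941 = 5646
Group 4: 14400 × 0.937 = 13493
Group 5: 2800 × 0.957 + 13000 × 0.57 = 2680 + 7410 = 10090
Giving 6089 / 12866 / 5646 / 13493 / 10090.
Scenario A total after 1 period: 48184
Scenario B projection —
Period 1:
Births: 6000 × 0.308 = 1848 ; 14400 × 0.307 = 4421 — total 6269
Group 2: 13600 × 0.946 = 12866
Group 3: 6000 × 0.941 = 5646
Group 4: 14400 × 0.937 = 13493
Group 5: 2800 × 0.957 + 13000 × 0.57 = 2680 + 7410 = 10090
Giving 6269 / 12866 / 5646 / 13493 / 10090.
Scenario B total after 1 period: 48364
Difference B − A = 48364 − 48184 = 180

180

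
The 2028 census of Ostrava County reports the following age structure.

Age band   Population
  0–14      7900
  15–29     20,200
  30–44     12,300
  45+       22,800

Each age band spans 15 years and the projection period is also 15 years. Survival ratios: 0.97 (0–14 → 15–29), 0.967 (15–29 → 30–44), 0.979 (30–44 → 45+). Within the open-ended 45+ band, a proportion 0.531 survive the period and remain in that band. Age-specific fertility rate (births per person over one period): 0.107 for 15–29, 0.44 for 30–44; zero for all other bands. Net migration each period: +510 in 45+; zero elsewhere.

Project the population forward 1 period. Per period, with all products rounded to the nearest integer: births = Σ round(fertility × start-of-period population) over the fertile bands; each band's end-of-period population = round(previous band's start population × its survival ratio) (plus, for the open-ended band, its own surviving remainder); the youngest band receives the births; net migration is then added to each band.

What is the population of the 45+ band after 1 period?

Period 1:
Births: 20200 * 0.107 = 2161 ; 12300 * 0.44 = 5412 → 7573
15–29: 7900 * 0.97 = 7663
30–44: 20200 * 0.967 = 19533
45+: 12300 * 0.979 + 22800 * 0.531 = 12042 + 12107 = 24149
Net migration: 45+ + 510 → 24659
→ [7573, 7663, 19533, 24659]

24659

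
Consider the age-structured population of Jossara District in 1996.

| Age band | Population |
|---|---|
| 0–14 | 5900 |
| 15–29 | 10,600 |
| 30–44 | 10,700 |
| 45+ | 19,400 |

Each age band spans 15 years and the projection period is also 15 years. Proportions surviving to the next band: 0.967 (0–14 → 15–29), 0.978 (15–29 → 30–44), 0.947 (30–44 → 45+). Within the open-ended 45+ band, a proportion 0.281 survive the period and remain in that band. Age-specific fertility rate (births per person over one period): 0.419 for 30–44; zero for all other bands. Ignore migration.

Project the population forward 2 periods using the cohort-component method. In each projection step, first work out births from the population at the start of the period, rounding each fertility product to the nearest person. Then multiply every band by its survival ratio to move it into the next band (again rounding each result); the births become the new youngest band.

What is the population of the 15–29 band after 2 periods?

Call the bands 1 to 4, youngest first.
Period 1.
Births: 10700 × 0.419 = 4483
Band 2: 5900 × 0.967 = 5705
Band 3: 10600 × 0.978 = 10367
Band 4: 10700 × 0.947 + 19400 × 0.281 = 10133 + 5451 = 15584
End of period: [4483, 5705, 10367, 15584]
Period 2.
Births: 10367 × 0.419 = 4344
Band 2: 4483 × 0.967 = 4335
Band 3: 5705 × 0.978 = 5579
Band 4: 10367 × 0.947 + 15584 × 0.281 = 9818 + 4379 = 14197
End of period: [4344, 4335, 5579, 14197]

4335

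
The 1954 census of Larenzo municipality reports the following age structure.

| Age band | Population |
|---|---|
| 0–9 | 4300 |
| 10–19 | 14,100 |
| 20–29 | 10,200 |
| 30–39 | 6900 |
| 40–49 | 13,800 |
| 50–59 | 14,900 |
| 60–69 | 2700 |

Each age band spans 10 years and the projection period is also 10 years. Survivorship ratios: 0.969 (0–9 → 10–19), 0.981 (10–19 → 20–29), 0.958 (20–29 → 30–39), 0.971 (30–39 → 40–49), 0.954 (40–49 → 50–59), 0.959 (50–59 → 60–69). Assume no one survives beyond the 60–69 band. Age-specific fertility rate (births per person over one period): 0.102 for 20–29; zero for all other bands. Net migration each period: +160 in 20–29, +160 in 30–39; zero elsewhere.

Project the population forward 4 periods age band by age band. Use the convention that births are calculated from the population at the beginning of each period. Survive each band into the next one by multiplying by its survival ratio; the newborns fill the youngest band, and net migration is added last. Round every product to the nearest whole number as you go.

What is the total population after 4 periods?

(Bands numbered youngest = 1 to oldest = 7.)
After projecting period 1:
Births: 10200 * 0.102 = 1040
Band 2: 4300 * 0.969 = 4167
Band 3: 14100 * 0.981 = 13832
Band 4: 10200 * 0.958 = 9772
Band 5: 6900 * 0.971 = 6700
Band 6: 13800 * 0.954 = 13165
Band 7: 14900 * 0.959 = 14289
Net migration: Band 3 + 160 → 13992; Band 4 + 160 → 9932
Population now: 0–9=1040, 10–19=4167, 20–29=13992, 30–39=9932, 40–49=6700, 50–59=13165, 60–69=14289
After projecting period 2:
Births: 13992 * 0.102 = 1427
Band 2: 1040 * 0.969 = 1008
Band 3: 4167 * 0.981 = 4088
Band 4: 13992 * 0.958 = 13404
Band 5: 9932 * 0.971 = 9644
Band 6: 6700 * 0.954 = 6392
Band 7: 13165 * 0.959 = 12625
Net migration: Band 3 + 160 → 4248; Band 4 + 160 → 13564
Population now: 0–9=1427, 10–19=1008, 20–29=4248, 30–39=13564, 40–49=9644, 50–59=6392, 60–69=12625
After projecting period 3:
Births: 4248 * 0.102 = 433
Band 2: 1427 * 0.969 = 1383
Band 3: 1008 * 0.981 = 989
Band 4: 4248 * 0.958 = 4070
Band 5: 13564 * 0.971 = 13171
Band 6: 9644 * 0.954 = 9200
Band 7: 6392 * 0.959 = 6130
Net migration: Band 3 + 160 → 1149; Band 4 + 160 → 4230
Population now: 0–9=433, 10–19=1383, 20–29=1149, 30–39=4230, 40–49=13171, 50–59=9200, 60–69=6130
After projecting period 4:
Births: 1149 * 0.102 = 117
Band 2: 433 * 0.969 = 420
Band 3: 1383 * 0.981 = 1357
Band 4: 1149 * 0.958 = 1101
Band 5: 4230 * 0.971 = 4107
Band 6: 13171 * 0.954 = 12565
Band 7: 9200 * 0.959 = 8823
Net migration: Band 3 + 160 → 1517; Band 4 + 160 → 1261
Population now: 0–9=117, 10–19=420, 20–29=1517, 30–39=1261, 40–49=4107, 50–59=12565, 60–69=8823
Total after period 4: 117 + 420 + 1517 + 1261 + 4107 + 12565 + 8823 = 28810

28810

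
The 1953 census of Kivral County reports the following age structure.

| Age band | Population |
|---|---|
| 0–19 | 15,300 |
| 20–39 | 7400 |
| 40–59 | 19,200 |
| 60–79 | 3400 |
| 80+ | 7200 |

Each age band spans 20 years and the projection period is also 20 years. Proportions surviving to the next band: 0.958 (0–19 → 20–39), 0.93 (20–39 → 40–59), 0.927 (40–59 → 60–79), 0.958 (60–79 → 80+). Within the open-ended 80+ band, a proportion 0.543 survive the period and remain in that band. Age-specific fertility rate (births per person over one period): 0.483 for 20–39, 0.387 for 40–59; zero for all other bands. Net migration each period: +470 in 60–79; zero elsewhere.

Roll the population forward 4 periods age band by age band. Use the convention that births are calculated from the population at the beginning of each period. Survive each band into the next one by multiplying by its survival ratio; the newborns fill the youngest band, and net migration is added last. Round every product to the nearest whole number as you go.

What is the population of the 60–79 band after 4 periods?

Call the groups 1 to 5, youngest first.
[period 1]
Births: 7400 * 0.483 = 3574, 19200 * 0.387 = 7430 → 11004
Group 2: 15300 * 0.958 = 14657
Group 3: 7400 * 0.93 = 6882
Group 4: 19200 * 0.927 = 17798
Group 5: 3400 * 0.958 + 7200 * 0.543 = 3257 + 3910 = 7167
Net migration: Group 4 + 470 → 18268
Population now: 0–19=11004, 20–39=14657, 40–59=6882, 60–79=18268, 80+=7167
[period 2]
Births: 14657 * 0.483 = 7079, 6882 * 0.387 = 2663 → 9742
Group 2: 11004 * 0.958 = 10542
Group 3: 14657 * 0.93 = 13631
Group 4: 6882 * 0.927 = 6380
Group 5: 18268 * 0.958 + 7167 * 0.543 = 17501 + 3892 = 21393
Net migration: Group 4 + 470 → 6850
Population now: 0–19=9742, 20–39=10542, 40–59=13631, 60–79=6850, 80+=21393
[period 3]
Births: 10542 * 0.483 = 5092, 13631 * 0.387 = 5275 → 10367
Group 2: 9742 * 0.958 = 9333
Group 3: 10542 * 0.93 = 9804
Group 4: 13631 * 0.927 = 12636
Group 5: 6850 * 0.958 + 21393 * 0.543 = 6562 + 11616 = 18178
Net migration: Group 4 + 470 → 13106
Population now: 0–19=10367, 20–39=9333, 40–59=9804, 60–79=13106, 80+=18178
[period 4]
Births: 9333 * 0.483 = 4508, 9804 * 0.387 = 3794 → 8302
Group 2: 10367 * 0.958 = 9932
Group 3: 9333 * 0.93 = 8680
Group 4: 9804 * 0.927 = 9088
Group 5: 13106 * 0.958 + 18178 * 0.543 = 12556 + 9871 = 22427
Net migration: Group 4 + 470 → 9558
Population now: 0–19=8302, 20–39=9932, 40–59=8680, 60–79=9558, 80+=22427

9558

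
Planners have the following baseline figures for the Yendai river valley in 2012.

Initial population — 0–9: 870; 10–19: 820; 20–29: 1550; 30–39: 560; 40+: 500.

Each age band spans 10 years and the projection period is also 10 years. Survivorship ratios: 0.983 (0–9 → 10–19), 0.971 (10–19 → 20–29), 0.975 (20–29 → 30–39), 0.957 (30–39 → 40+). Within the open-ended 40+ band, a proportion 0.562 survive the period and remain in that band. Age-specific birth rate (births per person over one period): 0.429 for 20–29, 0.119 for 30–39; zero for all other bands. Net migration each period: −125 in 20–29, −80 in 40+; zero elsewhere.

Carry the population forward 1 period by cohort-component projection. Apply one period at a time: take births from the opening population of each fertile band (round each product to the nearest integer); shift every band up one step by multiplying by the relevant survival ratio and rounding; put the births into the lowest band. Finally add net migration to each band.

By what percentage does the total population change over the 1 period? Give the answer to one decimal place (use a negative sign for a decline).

4.8

After projecting period 1:
Births: 1550 × 0.429 = 665  |  560 × 0.119 = 67 → 732
10–19: 870 × 0.983 = 855
20–29: 820 × 0.971 = 796
30–39: 1550 × 0.975 = 1511
40+: 560 × 0.957 + 500 × 0.562 = 536 + 281 = 817
Net migration: 20–29 − 125 → 671; 40+ − 80 → 737
Giving 732 / 855 / 671 / 1511 / 737.
Total: 4300 → 4506; change = 206; percentage change = 4.8%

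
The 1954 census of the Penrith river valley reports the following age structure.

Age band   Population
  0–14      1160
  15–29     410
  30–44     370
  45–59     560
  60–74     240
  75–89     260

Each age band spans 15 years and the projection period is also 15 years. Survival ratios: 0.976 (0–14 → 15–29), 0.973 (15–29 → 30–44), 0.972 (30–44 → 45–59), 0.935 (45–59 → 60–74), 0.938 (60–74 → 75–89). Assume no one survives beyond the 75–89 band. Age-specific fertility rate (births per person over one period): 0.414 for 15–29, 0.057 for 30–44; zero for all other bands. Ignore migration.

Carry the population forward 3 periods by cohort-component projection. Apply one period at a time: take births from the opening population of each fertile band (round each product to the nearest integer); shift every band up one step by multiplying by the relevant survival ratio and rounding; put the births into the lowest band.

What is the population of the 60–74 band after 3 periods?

Period 1:
Births: 410 * 0.414 = 170  |  370 * 0.057 = 21 → 191
15–29: 1160 * 0.976 = 1132
30–44: 410 * 0.973 = 399
45–59: 370 * 0.972 = 360
60–74: 560 * 0.935 = 524
75–89: 240 * 0.938 = 225
End of period: [191, 1132, 399, 360, 524, 225]
Period 2:
Births: 1132 * 0.414 = 469  |  399 * 0.057 = 23 → 492
15–29: 191 * 0.976 = 186
30–44: 1132 * 0.973 = 1101
45–59: 399 * 0.972 = 388
60–74: 360 * 0.935 = 337
75–89: 524 * 0.938 = 492
End of period: [492, 186, 1101, 388, 337, 492]
Period 3:
Births: 186 * 0.414 = 77  |  1101 * 0.057 = 63 → 140
15–29: 492 * 0.976 = 480
30–44: 186 * 0.973 = 181
45–59: 1101 * 0.972 = 1070
60–74: 388 * 0.935 = 363
75–89: 337 * 0.938 = 316
End of period: [140, 480, 181, 1070, 363, 316]

363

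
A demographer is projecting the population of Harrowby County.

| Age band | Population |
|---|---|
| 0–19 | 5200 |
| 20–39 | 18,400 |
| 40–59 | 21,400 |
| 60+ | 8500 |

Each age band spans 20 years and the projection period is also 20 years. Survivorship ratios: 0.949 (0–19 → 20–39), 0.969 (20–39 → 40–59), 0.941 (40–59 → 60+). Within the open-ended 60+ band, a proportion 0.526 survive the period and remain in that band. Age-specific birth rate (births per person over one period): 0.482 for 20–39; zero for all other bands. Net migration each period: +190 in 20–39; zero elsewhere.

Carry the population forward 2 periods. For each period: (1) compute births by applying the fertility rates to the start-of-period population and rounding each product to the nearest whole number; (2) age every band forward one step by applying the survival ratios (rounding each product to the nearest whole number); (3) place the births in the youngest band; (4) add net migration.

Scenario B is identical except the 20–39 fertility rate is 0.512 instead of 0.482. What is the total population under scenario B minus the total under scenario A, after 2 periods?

678

Period 1.
Births: 18400 * 0.482 = 8869
20–39: 5200 * 0.949 = 4935
40–59: 18400 * 0.969 = 17830
60+: 21400 * 0.941 + 8500 * 0.526 = 20137 + 4471 = 24608
Net migration: 20–39 + 190 → 5125
Population now: 0–19=8869, 20–39=5125, 40–59=17830, 60+=24608
Period 2.
Births: 5125 * 0.482 = 2470
20–39: 8869 * 0.949 = 8417
40–59: 5125 * 0.969 = 4966
60+: 17830 * 0.941 + 24608 * 0.526 = 16778 + 12944 = 29722
Net migration: 20–39 + 190 → 8607
Population now: 0–19=2470, 20–39=8607, 40–59=4966, 60+=29722
Scenario A total after 2 periods: 45765
Scenario B projection —
Period 1.
Births: 18400 * 0.512 = 9421
20–39: 5200 * 0.949 = 4935
40–59: 18400 * 0.969 = 17830
60+: 21400 * 0.941 + 8500 * 0.526 = 20137 + 4471 = 24608
Net migration: 20–39 + 190 → 5125
Population now: 0–19=9421, 20–39=5125, 40–59=17830, 60+=24608
Period 2.
Births: 5125 * 0.512 = 2624
20–39: 9421 * 0.949 = 8941
40–59: 5125 * 0.969 = 4966
60+: 17830 * 0.941 + 24608 * 0.526 = 16778 + 12944 = 29722
Net migration: 20–39 + 190 → 9131
Population now: 0–19=2624, 20–39=9131, 40–59=4966, 60+=29722
Scenario B total after 2 periods: 46443
Difference B − A = 46443 − 45765 = 678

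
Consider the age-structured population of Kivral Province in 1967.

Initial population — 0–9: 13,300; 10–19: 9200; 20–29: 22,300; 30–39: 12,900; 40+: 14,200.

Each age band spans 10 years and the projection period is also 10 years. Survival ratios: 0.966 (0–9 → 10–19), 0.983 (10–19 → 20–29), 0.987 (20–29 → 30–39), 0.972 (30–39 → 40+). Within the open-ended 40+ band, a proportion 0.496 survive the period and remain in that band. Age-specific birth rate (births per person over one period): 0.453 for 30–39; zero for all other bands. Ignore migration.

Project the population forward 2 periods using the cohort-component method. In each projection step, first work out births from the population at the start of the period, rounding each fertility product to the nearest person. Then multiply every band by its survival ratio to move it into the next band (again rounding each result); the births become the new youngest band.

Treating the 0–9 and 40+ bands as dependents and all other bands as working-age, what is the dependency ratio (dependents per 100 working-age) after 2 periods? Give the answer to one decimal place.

151.0

Numbering the bands 1..5 from youngest to oldest:
Period 1.
Births: 12900 × 0.453 = 5844
Band 2: 13300 × 0.966 = 12848
Band 3: 9200 × 0.983 = 9044
Band 4: 22300 × 0.987 = 22010
Band 5: 12900 × 0.972 + 14200 × 0.496 = 12539 + 7043 = 19582
End of period: [5844, 12848, 9044, 22010, 19582]
Period 2.
Births: 22010 × 0.453 = 9971
Band 2: 5844 × 0.966 = 5645
Band 3: 12848 × 0.983 = 12630
Band 4: 9044 × 0.987 = 8926
Band 5: 22010 × 0.972 + 19582 × 0.496 = 21394 + 9713 = 31107
End of period: [9971, 5645, 12630, 8926, 31107]
Dependents (band 0–9 + band 40+) = 9971 + 31107 = 41078; working-age = 27201; ratio = 41078/27201 × 100 = 151.0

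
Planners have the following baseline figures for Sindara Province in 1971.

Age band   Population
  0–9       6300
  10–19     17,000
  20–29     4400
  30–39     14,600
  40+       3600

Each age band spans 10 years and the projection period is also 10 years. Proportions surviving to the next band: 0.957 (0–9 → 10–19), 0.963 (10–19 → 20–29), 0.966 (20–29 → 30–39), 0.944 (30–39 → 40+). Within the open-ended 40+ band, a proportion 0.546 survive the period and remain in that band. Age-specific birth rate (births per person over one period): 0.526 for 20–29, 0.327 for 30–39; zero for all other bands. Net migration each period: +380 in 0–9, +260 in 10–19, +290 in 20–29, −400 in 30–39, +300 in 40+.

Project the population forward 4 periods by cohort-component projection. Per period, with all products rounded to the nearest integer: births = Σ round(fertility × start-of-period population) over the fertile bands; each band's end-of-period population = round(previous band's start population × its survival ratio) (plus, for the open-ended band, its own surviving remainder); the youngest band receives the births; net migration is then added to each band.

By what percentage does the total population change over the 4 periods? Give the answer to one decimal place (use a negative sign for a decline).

7.9

— Period 1 —
Births: 4400 × 0.526 = 2314  |  14600 × 0.327 = 4774 ⇒ total 7088
10–19: 6300 × 0.957 = 6029
20–29: 17000 × 0.963 = 16371
30–39: 4400 × 0.966 = 4250
40+: 14600 × 0.944 + 3600 × 0.546 = 13782 + 1966 = 15748
Net migration: 0–9 + 380 → 7468; 10–19 + 260 → 6289; 20–29 + 290 → 16661; 30–39 − 400 → 3850; 40+ + 300 → 16048
End of period: [7468, 6289, 16661, 3850, 16048]
— Period 2 —
Births: 16661 × 0.526 = 8764  |  3850 × 0.327 = 1259 ⇒ total 10023
10–19: 7468 × 0.957 = 7147
20–29: 6289 × 0.963 = 6056
30–39: 16661 × 0.966 = 16095
40+: 3850 × 0.944 + 16048 × 0.546 = 3634 + 8762 = 12396
Net migration: 0–9 + 380 → 10403; 10–19 + 260 → 7407; 20–29 + 290 → 6346; 30–39 − 400 → 15695; 40+ + 300 → 12696
End of period: [10403, 7407, 6346, 15695, 12696]
— Period 3 —
Births: 6346 × 0.526 = 3338  |  15695 × 0.327 = 5132 ⇒ total 8470
10–19: 10403 × 0.957 = 9956
20–29: 7407 × 0.963 = 7133
30–39: 6346 × 0.966 = 6130
40+: 15695 × 0.944 + 12696 × 0.546 = 14816 + 6932 = 21748
Net migration: 0–9 + 380 → 8850; 10–19 + 260 → 10216; 20–29 + 290 → 7423; 30–39 − 400 → 5730; 40+ + 300 → 22048
End of period: [8850, 10216, 7423, 5730, 22048]
— Period 4 —
Births: 7423 × 0.526 = 3904  |  5730 × 0.327 = 1874 ⇒ total 5778
10–19: 8850 × 0.957 = 8469
20–29: 10216 × 0.963 = 9838
30–39: 7423 × 0.966 = 7171
40+: 5730 × 0.944 + 22048 × 0.546 = 5409 + 12038 = 17447
Net migration: 0–9 + 380 → 6158; 10–19 + 260 → 8729; 20–29 + 290 → 10128; 30–39 − 400 → 6771; 40+ + 300 → 17747
End of period: [6158, 8729, 10128, 6771, 17747]
Total: 45900 → 49533; change = 3633; percentage change = 7.9%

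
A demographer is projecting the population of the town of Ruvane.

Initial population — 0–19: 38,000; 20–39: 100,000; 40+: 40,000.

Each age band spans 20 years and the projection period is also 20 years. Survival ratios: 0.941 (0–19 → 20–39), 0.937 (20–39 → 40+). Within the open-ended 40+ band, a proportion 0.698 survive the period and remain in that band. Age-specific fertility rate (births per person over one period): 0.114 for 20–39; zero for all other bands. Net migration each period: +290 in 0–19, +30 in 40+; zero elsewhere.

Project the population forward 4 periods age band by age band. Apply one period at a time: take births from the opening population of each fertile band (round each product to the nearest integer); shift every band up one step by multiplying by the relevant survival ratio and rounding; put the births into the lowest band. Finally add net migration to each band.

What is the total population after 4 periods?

71013

(Groups numbered youngest = 1 to oldest = 3.)
Period 1:
Births: 100000 × 0.114 = 11400
Group 2: 38000 × 0.941 = 35758
Group 3: 100000 × 0.937 + 40000 × 0.698 = 93700 + 27920 = 121620
Net migration: Group 1 + 290 → 11690; Group 3 + 30 → 121650
End of period: [11690, 35758, 121650]
Period 2:
Births: 35758 × 0.114 = 4076
Group 2: 11690 × 0.941 = 11000
Group 3: 35758 × 0.937 + 121650 × 0.698 = 33505 + 84912 = 118417
Net migration: Group 1 + 290 → 4366; Group 3 + 30 → 118447
End of period: [4366, 11000, 118447]
Period 3:
Births: 11000 × 0.114 = 1254
Group 2: 4366 × 0.941 = 4108
Group 3: 11000 × 0.937 + 118447 × 0.698 = 10307 + 82676 = 92983
Net migration: Group 1 + 290 → 1544; Group 3 + 30 → 93013
End of period: [1544, 4108, 93013]
Period 4:
Births: 4108 × 0.114 = 468
Group 2: 1544 × 0.941 = 1453
Group 3: 4108 × 0.937 + 93013 × 0.698 = 3849 + 64923 = 68772
Net migration: Group 1 + 290 → 758; Group 3 + 30 → 68802
End of period: [758, 1453, 68802]
Total after period 4: 758 + 1453 + 68802 = 71013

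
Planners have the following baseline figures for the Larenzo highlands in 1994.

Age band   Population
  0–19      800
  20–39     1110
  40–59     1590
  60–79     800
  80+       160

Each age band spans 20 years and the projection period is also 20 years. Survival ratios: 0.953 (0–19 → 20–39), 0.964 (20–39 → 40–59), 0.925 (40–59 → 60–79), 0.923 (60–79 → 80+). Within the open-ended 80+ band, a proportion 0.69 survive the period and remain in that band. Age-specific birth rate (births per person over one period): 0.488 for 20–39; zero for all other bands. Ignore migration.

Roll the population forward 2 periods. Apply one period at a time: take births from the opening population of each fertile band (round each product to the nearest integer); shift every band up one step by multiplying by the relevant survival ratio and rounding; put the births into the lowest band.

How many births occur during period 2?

372

After projecting period 1:
Births: 1110 × 0.488 = 542
20–39: 800 × 0.953 = 762
40–59: 1110 × 0.964 = 1070
60–79: 1590 × 0.925 = 1471
80+: 800 × 0.923 + 160 × 0.69 = 738 + 110 = 848
Giving 542 / 762 / 1070 / 1471 / 848.
After projecting period 2:
Births: 762 × 0.488 = 372
20–39: 542 × 0.953 = 517
40–59: 762 × 0.964 = 735
60–79: 1070 × 0.925 = 990
80+: 1471 × 0.923 + 848 × 0.69 = 1358 + 585 = 1943
Giving 372 / 517 / 735 / 990 / 1943.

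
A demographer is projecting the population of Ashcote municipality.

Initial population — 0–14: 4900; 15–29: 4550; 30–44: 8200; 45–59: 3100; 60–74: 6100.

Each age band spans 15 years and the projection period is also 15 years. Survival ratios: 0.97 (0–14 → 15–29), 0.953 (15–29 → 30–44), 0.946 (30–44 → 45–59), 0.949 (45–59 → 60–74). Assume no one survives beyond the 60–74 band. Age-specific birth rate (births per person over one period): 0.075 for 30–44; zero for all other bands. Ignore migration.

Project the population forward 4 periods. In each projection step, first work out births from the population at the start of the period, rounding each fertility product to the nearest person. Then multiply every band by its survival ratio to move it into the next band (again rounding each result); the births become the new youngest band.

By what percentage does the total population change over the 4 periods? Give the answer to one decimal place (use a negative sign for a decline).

-80.3

Call the groups 1 to 5, youngest first.
Period 1:
Births: 8200 × 0.075 = 615
Group 2: 4900 × 0.97 = 4753
Group 3: 4550 × 0.953 = 4336
Group 4: 8200 × 0.946 = 7757
Group 5: 3100 × 0.949 = 2942
Population now: 0–14=615, 15–29=4753, 30–44=4336, 45–59=7757, 60–74=2942
Period 2:
Births: 4336 × 0.075 = 325
Group 2: 615 × 0.97 = 597
Group 3: 4753 × 0.953 = 4530
Group 4: 4336 × 0.946 = 4102
Group 5: 7757 × 0.949 = 7361
Population now: 0–14=325, 15–29=597, 30–44=4530, 45–59=4102, 60–74=7361
Period 3:
Births: 4530 × 0.075 = 340
Group 2: 325 × 0.97 = 315
Group 3: 597 × 0.953 = 569
Group 4: 4530 × 0.946 = 4285
Group 5: 4102 × 0.949 = 3893
Population now: 0–14=340, 15–29=315, 30–44=569, 45–59=4285, 60–74=3893
Period 4:
Births: 569 × 0.075 = 43
Group 2: 340 × 0.97 = 330
Group 3: 315 × 0.953 = 300
Group 4: 569 × 0.946 = 538
Group 5: 4285 × 0.949 = 4066
Population now: 0–14=43, 15–29=330, 30–44=300, 45–59=538, 60–74=4066
Total: 26850 → 5277; change = -21573; percentage change = -80.3%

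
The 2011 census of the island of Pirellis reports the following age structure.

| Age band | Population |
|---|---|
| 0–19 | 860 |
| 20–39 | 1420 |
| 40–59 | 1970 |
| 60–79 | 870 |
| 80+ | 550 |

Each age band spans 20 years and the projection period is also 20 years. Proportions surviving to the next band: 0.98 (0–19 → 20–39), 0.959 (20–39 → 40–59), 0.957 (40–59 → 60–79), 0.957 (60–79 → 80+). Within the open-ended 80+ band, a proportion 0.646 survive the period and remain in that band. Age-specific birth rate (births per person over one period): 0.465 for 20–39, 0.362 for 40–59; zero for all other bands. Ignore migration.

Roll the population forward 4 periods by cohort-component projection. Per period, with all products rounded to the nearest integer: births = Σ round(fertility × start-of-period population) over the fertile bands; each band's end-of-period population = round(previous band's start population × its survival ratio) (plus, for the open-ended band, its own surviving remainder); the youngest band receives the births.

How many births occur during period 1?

Call the bands 1 to 5, youngest first.
Period 1:
Births: 1420 * 0.465 = 660  |  1970 * 0.362 = 713 → total 1373
Band 2: 860 * 0.98 = 843
Band 3: 1420 * 0.959 = 1362
Band 4: 1970 * 0.957 = 1885
Band 5: 870 * 0.957 + 550 * 0.646 = 833 + 355 = 1188
Population now: 0–19=1373, 20–39=843, 40–59=1362, 60–79=1885, 80+=1188

1373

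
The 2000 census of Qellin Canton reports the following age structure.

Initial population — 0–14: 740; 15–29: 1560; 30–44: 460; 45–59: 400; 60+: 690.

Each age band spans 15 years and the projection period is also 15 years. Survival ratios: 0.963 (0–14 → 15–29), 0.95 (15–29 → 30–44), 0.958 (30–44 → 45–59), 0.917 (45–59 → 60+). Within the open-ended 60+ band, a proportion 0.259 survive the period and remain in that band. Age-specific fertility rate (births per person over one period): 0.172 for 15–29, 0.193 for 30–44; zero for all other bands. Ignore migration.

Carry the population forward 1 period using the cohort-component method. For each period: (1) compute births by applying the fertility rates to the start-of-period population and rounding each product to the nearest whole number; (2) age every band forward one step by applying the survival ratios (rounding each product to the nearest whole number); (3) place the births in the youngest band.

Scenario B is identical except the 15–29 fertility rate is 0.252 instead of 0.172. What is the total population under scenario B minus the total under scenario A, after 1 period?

125

Let group 1 be 0–14 through group 5 = 60+.
— Period 1 —
Births: 1560 × 0.172 = 268, 460 × 0.193 = 89 ⇒ total 357
Group 2: 740 × 0.963 = 713
Group 3: 1560 × 0.95 = 1482
Group 4: 460 × 0.958 = 441
Group 5: 400 × 0.917 + 690 × 0.259 = 367 + 179 = 546
Population now: 0–14=357, 15–29=713, 30–44=1482, 45–59=441, 60+=546
Scenario A total after 1 period: 3539
Scenario B projection —
— Period 1 —
Births: 1560 × 0.252 = 393, 460 × 0.193 = 89 ⇒ total 482
Group 2: 740 × 0.963 = 713
Group 3: 1560 × 0.95 = 1482
Group 4: 460 × 0.958 = 441
Group 5: 400 × 0.917 + 690 × 0.259 = 367 + 179 = 546
Population now: 0–14=482, 15–29=713, 30–44=1482, 45–59=441, 60+=546
Scenario B total after 1 period: 3664
Difference B − A = 3664 − 3539 = 125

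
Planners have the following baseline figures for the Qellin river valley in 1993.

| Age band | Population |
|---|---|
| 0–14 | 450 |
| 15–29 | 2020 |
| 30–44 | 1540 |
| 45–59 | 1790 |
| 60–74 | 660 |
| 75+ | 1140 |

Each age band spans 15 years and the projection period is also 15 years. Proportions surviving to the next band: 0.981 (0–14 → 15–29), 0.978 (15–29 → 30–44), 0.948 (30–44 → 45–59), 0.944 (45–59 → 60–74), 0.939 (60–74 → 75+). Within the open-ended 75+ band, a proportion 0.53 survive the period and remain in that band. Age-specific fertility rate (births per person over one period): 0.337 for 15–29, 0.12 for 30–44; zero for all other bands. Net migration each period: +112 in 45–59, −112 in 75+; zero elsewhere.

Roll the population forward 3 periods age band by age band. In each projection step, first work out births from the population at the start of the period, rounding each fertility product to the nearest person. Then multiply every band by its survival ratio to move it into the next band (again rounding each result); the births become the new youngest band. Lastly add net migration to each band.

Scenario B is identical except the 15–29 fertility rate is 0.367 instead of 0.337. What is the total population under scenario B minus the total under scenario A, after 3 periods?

116

After projecting period 1:
Births: 2020 × 0.337 = 681  |  1540 × 0.12 = 185 ⇒ total 866
15–29: 450 × 0.981 = 441
30–44: 2020 × 0.978 = 1976
45–59: 1540 × 0.948 = 1460
60–74: 1790 × 0.944 = 1690
75+: 660 × 0.939 + 1140 × 0.53 = 620 + 604 = 1224
Net migration: 45–59 + 112 → 1572; 75+ − 112 → 1112
End of period: [866, 441, 1976, 1572, 1690, 1112]
After projecting period 2:
Births: 441 × 0.337 = 149  |  1976 × 0.12 = 237 ⇒ total 386
15–29: 866 × 0.981 = 850
30–44: 441 × 0.978 = 431
45–59: 1976 × 0.948 = 1873
60–74: 1572 × 0.944 = 1484
75+: 1690 × 0.939 + 1112 × 0.53 = 1587 + 589 = 2176
Net migration: 45–59 + 112 → 1985; 75+ − 112 → 2064
End of period: [386, 850, 431, 1985, 1484, 2064]
After projecting period 3:
Births: 850 × 0.337 = 286  |  431 × 0.12 = 52 ⇒ total 338
15–29: 386 × 0.981 = 379
30–44: 850 × 0.978 = 831
45–59: 431 × 0.948 = 409
60–74: 1985 × 0.944 = 1874
75+: 1484 × 0.939 + 2064 × 0.53 = 1393 + 1094 = 2487
Net migration: 45–59 + 112 → 521; 75+ − 112 → 2375
End of period: [338, 379, 831, 521, 1874, 2375]
Scenario A total after 3 periods: 6318
Scenario B projection —
After projecting period 1:
Births: 2020 × 0.367 = 741  |  1540 × 0.12 = 185 ⇒ total 926
15–29: 450 × 0.981 = 441
30–44: 2020 × 0.978 = 1976
45–59: 1540 × 0.948 = 1460
60–74: 1790 × 0.944 = 1690
75+: 660 × 0.939 + 1140 × 0.53 = 620 + 604 = 1224
Net migration: 45–59 + 112 → 1572; 75+ − 112 → 1112
End of period: [926, 441, 1976, 1572, 1690, 1112]
After projecting period 2:
Births: 441 × 0.367 = 162  |  1976 × 0.12 = 237 ⇒ total 399
15–29: 926 × 0.981 = 908
30–44: 441 × 0.978 = 431
45–59: 1976 × 0.948 = 1873
60–74: 1572 × 0.944 = 1484
75+: 1690 × 0.939 + 1112 × 0.53 = 1587 + 589 = 2176
Net migration: 45–59 + 112 → 1985; 75+ − 112 → 2064
End of period: [399, 908, 431, 1985, 1484, 2064]
After projecting period 3:
Births: 908 × 0.367 = 333  |  431 × 0.12 = 52 ⇒ total 385
15–29: 399 × 0.981 = 391
30–44: 908 × 0.978 = 888
45–59: 431 × 0.948 = 409
60–74: 1985 × 0.944 = 1874
75+: 1484 × 0.939 + 2064 × 0.53 = 1393 + 1094 = 2487
Net migration: 45–59 + 112 → 521; 75+ − 112 → 2375
End of period: [385, 391, 888, 521, 1874, 2375]
Scenario B total after 3 periods: 6434
Difference B − A = 6434 − 6318 = 116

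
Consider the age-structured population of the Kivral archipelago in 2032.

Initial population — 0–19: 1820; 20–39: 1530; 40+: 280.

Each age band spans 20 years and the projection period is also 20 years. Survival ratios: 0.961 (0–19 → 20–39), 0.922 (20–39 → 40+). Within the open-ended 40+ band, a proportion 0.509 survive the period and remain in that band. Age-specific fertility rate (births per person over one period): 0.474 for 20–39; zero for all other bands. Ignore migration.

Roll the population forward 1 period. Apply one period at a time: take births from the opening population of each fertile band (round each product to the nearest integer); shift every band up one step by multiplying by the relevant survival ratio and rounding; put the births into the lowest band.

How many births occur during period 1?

725

Let band 1 be 0–19 through band 3 = 40+.
Period 1.
Births: 1530 × 0.474 = 725
Band 2: 1820 × 0.961 = 1749
Band 3: 1530 × 0.922 + 280 × 0.509 = 1411 + 143 = 1554
→ [725, 1749, 1554]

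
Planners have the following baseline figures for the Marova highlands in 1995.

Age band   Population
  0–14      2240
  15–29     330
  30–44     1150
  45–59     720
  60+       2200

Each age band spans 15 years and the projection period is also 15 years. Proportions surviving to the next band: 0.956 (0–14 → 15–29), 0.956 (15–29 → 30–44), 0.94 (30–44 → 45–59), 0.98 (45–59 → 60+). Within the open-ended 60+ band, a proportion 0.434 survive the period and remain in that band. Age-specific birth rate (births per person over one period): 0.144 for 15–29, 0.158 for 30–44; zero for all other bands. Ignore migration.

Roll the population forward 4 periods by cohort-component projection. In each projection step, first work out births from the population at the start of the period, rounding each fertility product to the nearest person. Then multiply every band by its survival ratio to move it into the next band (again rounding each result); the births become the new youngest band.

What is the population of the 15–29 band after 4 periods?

Let band 1 be 0–14 through band 5 = 60+.
Period 1:
Births: 330 × 0.144 = 48  |  1150 × 0.158 = 182 → 230
Band 2: 2240 × 0.956 = 2141
Band 3: 330 × 0.956 = 315
Band 4: 1150 × 0.94 = 1081
Band 5: 720 × 0.98 + 2200 × 0.434 = 706 + 955 = 1661
Population now: 0–14=230, 15–29=2141, 30–44=315, 45–59=1081, 60+=1661
Period 2:
Births: 2141 × 0.144 = 308  |  315 × 0.158 = 50 → 358
Band 2: 230 × 0.956 = 220
Band 3: 2141 × 0.956 = 2047
Band 4: 315 × 0.94 = 296
Band 5: 1081 × 0.98 + 1661 × 0.434 = 1059 + 721 = 1780
Population now: 0–14=358, 15–29=220, 30–44=2047, 45–59=296, 60+=1780
Period 3:
Births: 220 × 0.144 = 32  |  2047 × 0.158 = 323 → 355
Band 2: 358 × 0.956 = 342
Band 3: 220 × 0.956 = 210
Band 4: 2047 × 0.94 = 1924
Band 5: 296 × 0.98 + 1780 × 0.434 = 290 + 773 = 1063
Population now: 0–14=355, 15–29=342, 30–44=210, 45–59=1924, 60+=1063
Period 4:
Births: 342 × 0.144 = 49  |  210 × 0.158 = 33 → 82
Band 2: 355 × 0.956 = 339
Band 3: 342 × 0.956 = 327
Band 4: 210 × 0.94 = 197
Band 5: 1924 × 0.98 + 1063 × 0.434 = 1886 + 461 = 2347
Population now: 0–14=82, 15–29=339, 30–44=327, 45–59=197, 60+=2347

339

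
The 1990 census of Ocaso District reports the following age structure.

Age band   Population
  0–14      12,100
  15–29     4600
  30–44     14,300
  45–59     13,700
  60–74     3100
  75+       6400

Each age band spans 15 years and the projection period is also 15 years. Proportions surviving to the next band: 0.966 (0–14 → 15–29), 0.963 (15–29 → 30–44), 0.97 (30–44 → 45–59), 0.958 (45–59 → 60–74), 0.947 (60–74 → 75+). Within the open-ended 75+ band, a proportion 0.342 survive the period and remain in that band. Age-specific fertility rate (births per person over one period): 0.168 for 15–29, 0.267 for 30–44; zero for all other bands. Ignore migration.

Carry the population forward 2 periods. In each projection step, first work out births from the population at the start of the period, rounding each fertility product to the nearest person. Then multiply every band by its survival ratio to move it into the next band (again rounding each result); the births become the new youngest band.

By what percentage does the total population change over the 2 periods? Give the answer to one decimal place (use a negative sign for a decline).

-6.6

Period 1:
Births: 4600 * 0.168 = 773, 14300 * 0.267 = 3818 → total 4591
15–29: 12100 * 0.966 = 11689
30–44: 4600 * 0.963 = 4430
45–59: 14300 * 0.97 = 13871
60–74: 13700 * 0.958 = 13125
75+: 3100 * 0.947 + 6400 * 0.342 = 2936 + 2189 = 5125
End of period: [4591, 11689, 4430, 13871, 13125, 5125]
Period 2:
Births: 11689 * 0.168 = 1964, 4430 * 0.267 = 1183 → total 3147
15–29: 4591 * 0.966 = 4435
30–44: 11689 * 0.963 = 11257
45–59: 4430 * 0.97 = 4297
60–74: 13871 * 0.958 = 13288
75+: 13125 * 0.947 + 5125 * 0.342 = 12429 + 1753 = 14182
End of period: [3147, 4435, 11257, 4297, 13288, 14182]
Total: 54200 → 50606; change = -3594; percentage change = -6.6%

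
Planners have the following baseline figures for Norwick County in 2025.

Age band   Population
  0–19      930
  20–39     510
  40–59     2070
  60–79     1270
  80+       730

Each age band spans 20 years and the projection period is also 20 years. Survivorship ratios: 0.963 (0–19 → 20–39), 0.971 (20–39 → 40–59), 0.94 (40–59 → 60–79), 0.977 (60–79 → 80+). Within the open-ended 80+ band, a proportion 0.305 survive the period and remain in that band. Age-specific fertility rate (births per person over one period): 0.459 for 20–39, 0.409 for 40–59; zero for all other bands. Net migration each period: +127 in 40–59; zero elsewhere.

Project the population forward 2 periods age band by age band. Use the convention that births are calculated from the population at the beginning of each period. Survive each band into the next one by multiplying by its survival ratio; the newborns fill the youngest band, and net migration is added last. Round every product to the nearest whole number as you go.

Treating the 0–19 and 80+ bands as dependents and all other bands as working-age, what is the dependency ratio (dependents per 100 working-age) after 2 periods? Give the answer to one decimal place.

Period 1.
Births: 510 × 0.459 = 234  |  2070 × 0.409 = 847 — total 1081
20–39: 930 × 0.963 = 896
40–59: 510 × 0.971 = 495
60–79: 2070 × 0.94 = 1946
80+: 1270 × 0.977 + 730 × 0.305 = 1241 + 223 = 1464
Net migration: 40–59 + 127 → 622
End of period: [1081, 896, 622, 1946, 1464]
Period 2.
Births: 896 × 0.459 = 411  |  622 × 0.409 = 254 — total 665
20–39: 1081 × 0.963 = 1041
40–59: 896 × 0.971 = 870
60–79: 622 × 0.94 = 585
80+: 1946 × 0.977 + 1464 × 0.305 = 1901 + 447 = 2348
Net migration: 40–59 + 127 → 997
End of period: [665, 1041, 997, 585, 2348]
Dependents (band 0–19 + band 80+) = 665 + 2348 = 3013; working-age = 2623; ratio = 3013/2623 × 100 = 114.9

114.9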